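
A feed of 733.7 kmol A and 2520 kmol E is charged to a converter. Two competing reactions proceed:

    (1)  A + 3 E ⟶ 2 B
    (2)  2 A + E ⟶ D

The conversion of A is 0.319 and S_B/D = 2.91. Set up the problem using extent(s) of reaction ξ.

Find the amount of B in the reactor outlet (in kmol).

Conversion of A: A consumed = 0.319 × 733.7 = 234.1 kmol = 1ξ₁ + 2ξ₂.
Selectivity: 2ξ₁ / (1ξ₂) = 2.91 → ξ₁ = 1.455 ξ₂.
Substitute: (1·1.455 + 2) ξ₂ = 234.1 → ξ₂ = 67.74 kmol, ξ₁ = 98.57 kmol.
Outlet amounts (n = n₀ + Σ ν·ξ):
  A: 733.7 − 1(98.57) − 2(67.74) = 499.6
  E: 2520 − 3(98.57) − 1(67.74) = 2157
  B: 0 + 2(98.57) = 197.1
  D: 0 + 1(67.74) = 67.74

197 kmol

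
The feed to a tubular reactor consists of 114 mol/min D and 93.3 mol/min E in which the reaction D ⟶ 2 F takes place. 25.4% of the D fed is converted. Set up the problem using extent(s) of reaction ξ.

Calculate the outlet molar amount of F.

57.9 mol/min

D reacted = 0.254 × 114 = 28.96 mol/min; ν_D = −1, so ξ = 28.96/1 = 28.96 mol/min.
Outlet amounts (n = n₀ + ν ξ):
  D: 114 − 1(28.96) = 85.04
  F: 0 + 2(28.96) = 57.91
  E: 93.3 (inert)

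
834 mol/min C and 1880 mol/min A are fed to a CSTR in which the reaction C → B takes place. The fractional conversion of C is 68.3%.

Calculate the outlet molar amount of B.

570 mol/min

C reacted = 0.683 × 834 = 569.6 mol/min; ν_C = −1, so ξ = 569.6/1 = 569.6 mol/min.
Outlet amounts (n = n₀ + ν ξ):
  C: 834 − 1(569.6) = 264.4
  B: 0 + 1(569.6) = 569.6
  A: 1880 (inert)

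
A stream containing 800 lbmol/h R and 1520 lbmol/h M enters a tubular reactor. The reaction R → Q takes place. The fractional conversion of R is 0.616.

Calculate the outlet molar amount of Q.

493 lbmol/h

R reacted = 0.616 × 800 = 492.8 lbmol/h; ν_R = −1, so ξ = 492.8/1 = 492.8 lbmol/h.
Outlet amounts (n = n₀ + ν ξ):
  R: 800 − 1(492.8) = 307.2
  Q: 0 + 1(492.8) = 492.8
  M: 1520 (inert)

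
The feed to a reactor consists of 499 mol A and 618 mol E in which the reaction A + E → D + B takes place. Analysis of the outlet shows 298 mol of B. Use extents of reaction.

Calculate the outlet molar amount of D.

For B: n = n₀ + 1ξ → 298 = 0 + 1ξ, giving ξ = 298 mol.
Outlet amounts (n = n₀ + ν ξ):
  A: 499 − 1(298) = 201
  E: 618 − 1(298) = 320
  D: 0 + 1(298) = 298
  B: 0 + 1(298) = 298

298 mol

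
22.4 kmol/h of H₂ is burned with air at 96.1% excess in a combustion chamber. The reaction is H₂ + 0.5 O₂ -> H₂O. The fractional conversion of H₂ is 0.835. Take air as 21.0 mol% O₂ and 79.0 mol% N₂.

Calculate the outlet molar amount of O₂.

Stoichiometric O₂ = 0.5 × 22.4 = 11.2 kmol/h; O₂ fed = 11.2 × 1.961 = 21.96 kmol/h.
N₂ fed = 21.96 × 79/21 = 82.62 kmol/h.
Fuel reacted = 0.835 × 22.4 → ξ = 18.7 kmol/h.
Outlet (n = n₀ + ν ξ):
  H₂: 22.4 − 1(18.7) = 3.696
  O₂: 21.96 − 0.5(18.7) = 12.61
  N₂: 82.62 (inert)
  H₂O: 0 + 1(18.7) = 18.7

12.6 kmol/h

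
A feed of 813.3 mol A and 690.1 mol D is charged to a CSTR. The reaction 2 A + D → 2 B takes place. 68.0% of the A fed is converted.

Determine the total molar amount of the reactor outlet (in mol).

1230 mol

A reacted = 0.68 × 813.3 = 553 mol; ν_A = −2, so ξ = 553/2 = 276.5 mol.
Outlet amounts (n = n₀ + ν ξ):
  A: 813.3 − 2(276.5) = 260.3
  D: 690.1 − 1(276.5) = 413.6
  B: 0 + 2(276.5) = 553
Total out = 260.3 + 413.6 + 553 = 1227 mol.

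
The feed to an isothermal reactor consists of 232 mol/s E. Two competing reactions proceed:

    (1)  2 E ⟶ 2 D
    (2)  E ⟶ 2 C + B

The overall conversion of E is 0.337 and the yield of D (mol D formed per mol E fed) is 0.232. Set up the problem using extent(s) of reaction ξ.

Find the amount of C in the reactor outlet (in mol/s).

48.7 mol/s

Yield of D: 2ξ₁ / 232 = 0.232 → ξ₁ = 26.91 mol/s.
Conversion of E: 2ξ₁ + 1ξ₂ = 0.337 × 232 = 78.18 → ξ₂ = 24.36 mol/s.
Outlet amounts (n = n₀ + Σ ν·ξ):
  E: 232 − 2(26.91) − 1(24.36) = 153.8
  D: 0 + 2(26.91) = 53.82
  C: 0 + 2(24.36) = 48.72
  B: 0 + 1(24.36) = 24.36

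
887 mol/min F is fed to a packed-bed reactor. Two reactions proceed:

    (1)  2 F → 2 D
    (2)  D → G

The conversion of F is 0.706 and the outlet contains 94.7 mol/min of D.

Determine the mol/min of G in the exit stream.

Conversion of F: F consumed = 2ξ₁ = 0.706 × 887 → ξ₁ = 313.1 mol/min.
D balance: n_D = 0 + 2ξ₁ − 1ξ₂ = 94.7 → ξ₂ = (2·313.1 − 94.7)/1 = 531.5 mol/min.
Outlet amounts (n = n₀ + Σ ν·ξ):
  F: 887 − 2(313.1) = 260.8
  D: 0 + 2(313.1) − 1(531.5) = 94.7
  G: 0 + 1(531.5) = 531.5

532 mol/min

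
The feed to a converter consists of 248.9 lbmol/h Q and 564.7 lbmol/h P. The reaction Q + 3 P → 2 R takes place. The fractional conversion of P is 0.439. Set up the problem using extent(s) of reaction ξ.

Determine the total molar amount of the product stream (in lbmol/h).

P reacted = 0.439 × 564.7 = 247.9 lbmol/h; ν_P = −3, so ξ = 247.9/3 = 82.63 lbmol/h.
Outlet amounts (n = n₀ + ν ξ):
  Q: 248.9 − 1(82.63) = 166.3
  P: 564.7 − 3(82.63) = 316.8
  R: 0 + 2(82.63) = 165.3
Total out = 166.3 + 316.8 + 165.3 = 648.3 lbmol/h.

648 lbmol/h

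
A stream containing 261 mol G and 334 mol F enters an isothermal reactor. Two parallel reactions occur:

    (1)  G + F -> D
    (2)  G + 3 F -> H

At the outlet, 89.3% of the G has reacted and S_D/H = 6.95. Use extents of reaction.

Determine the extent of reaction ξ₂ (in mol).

Conversion of G: G consumed = 0.893 × 261 = 233.1 mol = 1ξ₁ + 1ξ₂.
Selectivity: 1ξ₁ / (1ξ₂) = 6.95 → ξ₁ = 6.95 ξ₂.
Substitute: (1·6.95 + 1) ξ₂ = 233.1 → ξ₂ = 29.32 mol, ξ₁ = 203.8 mol.
Outlet amounts (n = n₀ + Σ ν·ξ):
  G: 261 − 1(203.8) − 1(29.32) = 27.93
  F: 334 − 1(203.8) − 3(29.32) = 42.29
  D: 0 + 1(203.8) = 203.8
  H: 0 + 1(29.32) = 29.32

ξ₂ = 29.3 mol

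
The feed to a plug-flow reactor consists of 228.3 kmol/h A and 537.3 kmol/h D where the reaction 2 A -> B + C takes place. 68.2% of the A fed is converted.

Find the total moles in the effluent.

766 kmol/h

A reacted = 0.682 × 228.3 = 155.7 kmol/h; ν_A = −2, so ξ = 155.7/2 = 77.85 kmol/h.
Outlet amounts (n = n₀ + ν ξ):
  A: 228.3 − 2(77.85) = 72.6
  B: 0 + 1(77.85) = 77.85
  C: 0 + 1(77.85) = 77.85
  D: 537.3 (inert)
Total out = 72.6 + 77.85 + 77.85 + 537.3 = 765.6 kmol/h.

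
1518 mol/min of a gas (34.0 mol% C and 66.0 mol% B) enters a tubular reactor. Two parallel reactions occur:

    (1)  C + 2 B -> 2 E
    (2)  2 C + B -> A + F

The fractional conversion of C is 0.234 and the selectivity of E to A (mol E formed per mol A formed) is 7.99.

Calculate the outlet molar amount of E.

Conversion of C: C consumed = 0.234 × 516.1 = 120.8 mol/min = 1ξ₁ + 2ξ₂.
Selectivity: 2ξ₁ / (1ξ₂) = 7.99 → ξ₁ = 3.995 ξ₂.
Substitute: (1·3.995 + 2) ξ₂ = 120.8 → ξ₂ = 20.15 mol/min, ξ₁ = 80.48 mol/min.
Outlet amounts (n = n₀ + Σ ν·ξ):
  C: 516.1 − 1(80.48) − 2(20.15) = 395.3
  B: 1002 − 2(80.48) − 1(20.15) = 820.8
  E: 0 + 2(80.48) = 161
  A: 0 + 1(20.15) = 20.15
  F: 0 + 1(20.15) = 20.15

161 mol/min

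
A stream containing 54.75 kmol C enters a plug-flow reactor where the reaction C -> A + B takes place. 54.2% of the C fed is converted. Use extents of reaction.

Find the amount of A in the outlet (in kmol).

29.7 kmol

C reacted = 0.542 × 54.75 = 29.67 kmol; ν_C = −1, so ξ = 29.67/1 = 29.67 kmol.
Outlet amounts (n = n₀ + ν ξ):
  C: 54.75 − 1(29.67) = 25.08
  A: 0 + 1(29.67) = 29.67
  B: 0 + 1(29.67) = 29.67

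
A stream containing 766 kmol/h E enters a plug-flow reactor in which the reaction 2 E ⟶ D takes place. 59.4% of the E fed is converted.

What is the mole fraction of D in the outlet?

E reacted = 0.594 × 766 = 455 kmol/h; ν_E = −2, so ξ = 455/2 = 227.5 kmol/h.
Outlet amounts (n = n₀ + ν ξ):
  E: 766 − 2(227.5) = 311
  D: 0 + 1(227.5) = 227.5
Total out = 538.5 kmol/h; y_D = 227.5 / 538.5 = 0.4225.

0.422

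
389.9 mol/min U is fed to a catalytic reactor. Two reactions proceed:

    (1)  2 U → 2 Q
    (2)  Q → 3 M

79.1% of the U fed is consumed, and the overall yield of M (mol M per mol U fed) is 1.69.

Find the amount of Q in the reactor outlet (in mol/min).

Conversion of U: U consumed = 2ξ₁ = 0.791 × 389.9 → ξ₁ = 154.2 mol/min.
Yield of M: 3ξ₂ / 389.9 = 1.69 → ξ₂ = 219.6 mol/min.
Outlet amounts (n = n₀ + Σ ν·ξ):
  U: 389.9 − 2(154.2) = 81.49
  Q: 0 + 2(154.2) − 1(219.6) = 88.77
  M: 0 + 3(219.6) = 658.9

88.8 mol/min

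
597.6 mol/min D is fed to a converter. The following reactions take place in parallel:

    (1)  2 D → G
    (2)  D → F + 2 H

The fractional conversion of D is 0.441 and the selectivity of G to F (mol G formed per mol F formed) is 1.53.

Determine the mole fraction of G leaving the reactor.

0.158

Conversion of D: D consumed = 0.441 × 597.6 = 263.5 mol/min = 2ξ₁ + 1ξ₂.
Selectivity: 1ξ₁ / (1ξ₂) = 1.53 → ξ₁ = 1.53 ξ₂.
Substitute: (2·1.53 + 1) ξ₂ = 263.5 → ξ₂ = 64.91 mol/min, ξ₁ = 99.31 mol/min.
Outlet amounts (n = n₀ + Σ ν·ξ):
  D: 597.6 − 2(99.31) − 1(64.91) = 334.1
  G: 0 + 1(99.31) = 99.31
  F: 0 + 1(64.91) = 64.91
  H: 0 + 2(64.91) = 129.8
Total out = 628.1 mol/min; y_G = 99.31 / 628.1 = 0.1581.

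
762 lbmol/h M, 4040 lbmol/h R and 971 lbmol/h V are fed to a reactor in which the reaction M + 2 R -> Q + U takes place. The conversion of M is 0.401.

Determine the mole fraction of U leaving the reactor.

M reacted = 0.401 × 762 = 305.6 lbmol/h; ν_M = −1, so ξ = 305.6/1 = 305.6 lbmol/h.
Outlet amounts (n = n₀ + ν ξ):
  M: 762 − 1(305.6) = 456.4
  R: 4040 − 2(305.6) = 3429
  Q: 0 + 1(305.6) = 305.6
  U: 0 + 1(305.6) = 305.6
  V: 971 (inert)
Total out = 5467 lbmol/h; y_U = 305.6 / 5467 = 0.05589.

0.0559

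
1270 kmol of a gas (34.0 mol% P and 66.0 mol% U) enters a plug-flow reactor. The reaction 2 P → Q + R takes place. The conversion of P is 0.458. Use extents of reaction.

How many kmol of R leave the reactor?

98.9 kmol

P reacted = 0.458 × 431.8 = 197.8 kmol; ν_P = −2, so ξ = 197.8/2 = 98.88 kmol.
Outlet amounts (n = n₀ + ν ξ):
  P: 431.8 − 2(98.88) = 234
  Q: 0 + 1(98.88) = 98.88
  R: 0 + 1(98.88) = 98.88
  U: 838.2 (inert)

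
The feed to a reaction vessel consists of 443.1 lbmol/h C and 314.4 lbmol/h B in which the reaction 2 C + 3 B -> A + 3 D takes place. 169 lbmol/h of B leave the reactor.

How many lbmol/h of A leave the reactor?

48.5 lbmol/h

For B: n = n₀ − 3ξ → 169 = 314.4 − 3ξ, giving ξ = 48.47 lbmol/h.
Outlet amounts (n = n₀ + ν ξ):
  C: 443.1 − 2(48.47) = 346.2
  B: 314.4 − 3(48.47) = 169
  A: 0 + 1(48.47) = 48.47
  D: 0 + 3(48.47) = 145.4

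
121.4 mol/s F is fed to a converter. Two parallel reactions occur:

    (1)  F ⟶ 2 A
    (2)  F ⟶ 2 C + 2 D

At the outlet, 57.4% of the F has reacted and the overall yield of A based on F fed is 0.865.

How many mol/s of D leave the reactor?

Yield of A: 2ξ₁ / 121.4 = 0.865 → ξ₁ = 52.51 mol/s.
Conversion of F: 1ξ₁ + 1ξ₂ = 0.574 × 121.4 = 69.68 → ξ₂ = 17.18 mol/s.
Outlet amounts (n = n₀ + Σ ν·ξ):
  F: 121.4 − 1(52.51) − 1(17.18) = 51.72
  A: 0 + 2(52.51) = 105
  C: 0 + 2(17.18) = 34.36
  D: 0 + 2(17.18) = 34.36

34.4 mol/s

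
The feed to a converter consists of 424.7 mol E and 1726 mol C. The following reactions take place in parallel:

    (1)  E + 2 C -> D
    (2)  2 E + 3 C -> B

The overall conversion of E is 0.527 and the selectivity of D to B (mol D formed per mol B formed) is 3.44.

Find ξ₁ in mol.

ξ₁ = 142 mol

Conversion of E: E consumed = 0.527 × 424.7 = 223.8 mol = 1ξ₁ + 2ξ₂.
Selectivity: 1ξ₁ / (1ξ₂) = 3.44 → ξ₁ = 3.44 ξ₂.
Substitute: (1·3.44 + 2) ξ₂ = 223.8 → ξ₂ = 41.14 mol, ξ₁ = 141.5 mol.
Outlet amounts (n = n₀ + Σ ν·ξ):
  E: 424.7 − 1(141.5) − 2(41.14) = 200.9
  C: 1726 − 2(141.5) − 3(41.14) = 1320
  D: 0 + 1(141.5) = 141.5
  B: 0 + 1(41.14) = 41.14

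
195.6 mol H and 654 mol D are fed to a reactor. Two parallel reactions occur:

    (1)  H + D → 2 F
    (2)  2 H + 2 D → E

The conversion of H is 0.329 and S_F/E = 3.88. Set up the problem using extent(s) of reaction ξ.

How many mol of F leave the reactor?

Conversion of H: H consumed = 0.329 × 195.6 = 64.35 mol = 1ξ₁ + 2ξ₂.
Selectivity: 2ξ₁ / (1ξ₂) = 3.88 → ξ₁ = 1.94 ξ₂.
Substitute: (1·1.94 + 2) ξ₂ = 64.35 → ξ₂ = 16.33 mol, ξ₁ = 31.69 mol.
Outlet amounts (n = n₀ + Σ ν·ξ):
  H: 195.6 − 1(31.69) − 2(16.33) = 131.2
  D: 654 − 1(31.69) − 2(16.33) = 589.6
  F: 0 + 2(31.69) = 63.37
  E: 0 + 1(16.33) = 16.33

63.4 mol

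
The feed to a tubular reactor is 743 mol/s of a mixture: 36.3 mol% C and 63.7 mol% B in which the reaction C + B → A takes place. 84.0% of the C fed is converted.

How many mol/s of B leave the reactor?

247 mol/s

C reacted = 0.84 × 269.7 = 226.6 mol/s; ν_C = −1, so ξ = 226.6/1 = 226.6 mol/s.
Outlet amounts (n = n₀ + ν ξ):
  C: 269.7 − 1(226.6) = 43.15
  B: 473.3 − 1(226.6) = 246.7
  A: 0 + 1(226.6) = 226.6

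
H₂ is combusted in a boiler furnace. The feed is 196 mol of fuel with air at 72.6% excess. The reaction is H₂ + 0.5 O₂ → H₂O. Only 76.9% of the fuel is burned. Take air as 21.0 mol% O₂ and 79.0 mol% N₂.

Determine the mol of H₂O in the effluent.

151 mol

Stoichiometric O₂ = 0.5 × 196 = 98 mol; O₂ fed = 98 × 1.726 = 169.1 mol.
N₂ fed = 169.1 × 79/21 = 636.3 mol.
Fuel reacted = 0.769 × 196 → ξ = 150.7 mol.
Outlet (n = n₀ + ν ξ):
  H₂: 196 − 1(150.7) = 45.28
  O₂: 169.1 − 0.5(150.7) = 93.79
  N₂: 636.3 (inert)
  H₂O: 0 + 1(150.7) = 150.7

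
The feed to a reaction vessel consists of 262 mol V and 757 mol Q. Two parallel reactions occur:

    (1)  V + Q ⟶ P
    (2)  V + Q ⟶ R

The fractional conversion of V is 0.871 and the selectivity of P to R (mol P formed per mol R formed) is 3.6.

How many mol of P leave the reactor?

179 mol

Conversion of V: V consumed = 0.871 × 262 = 228.2 mol = 1ξ₁ + 1ξ₂.
Selectivity: 1ξ₁ / (1ξ₂) = 3.6 → ξ₁ = 3.6 ξ₂.
Substitute: (1·3.6 + 1) ξ₂ = 228.2 → ξ₂ = 49.61 mol, ξ₁ = 178.6 mol.
Outlet amounts (n = n₀ + Σ ν·ξ):
  V: 262 − 1(178.6) − 1(49.61) = 33.8
  Q: 757 − 1(178.6) − 1(49.61) = 528.8
  P: 0 + 1(178.6) = 178.6
  R: 0 + 1(49.61) = 49.61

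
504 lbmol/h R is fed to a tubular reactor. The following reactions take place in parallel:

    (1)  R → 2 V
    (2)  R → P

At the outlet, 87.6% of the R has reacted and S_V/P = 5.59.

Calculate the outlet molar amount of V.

Conversion of R: R consumed = 0.876 × 504 = 441.5 lbmol/h = 1ξ₁ + 1ξ₂.
Selectivity: 2ξ₁ / (1ξ₂) = 5.59 → ξ₁ = 2.795 ξ₂.
Substitute: (1·2.795 + 1) ξ₂ = 441.5 → ξ₂ = 116.3 lbmol/h, ξ₁ = 325.2 lbmol/h.
Outlet amounts (n = n₀ + Σ ν·ξ):
  R: 504 − 1(325.2) − 1(116.3) = 62.5
  V: 0 + 2(325.2) = 650.3
  P: 0 + 1(116.3) = 116.3

650 lbmol/h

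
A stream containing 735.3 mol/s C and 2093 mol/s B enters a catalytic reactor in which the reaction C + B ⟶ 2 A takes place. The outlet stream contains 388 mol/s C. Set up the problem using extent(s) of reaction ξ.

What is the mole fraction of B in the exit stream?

For C: n = n₀ − 1ξ → 388 = 735.3 − 1ξ, giving ξ = 347.3 mol/s.
Outlet amounts (n = n₀ + ν ξ):
  C: 735.3 − 1(347.3) = 388
  B: 2093 − 1(347.3) = 1746
  A: 0 + 2(347.3) = 694.6
Total out = 2828 mol/s; y_B = 1746 / 2828 = 0.6172.

0.617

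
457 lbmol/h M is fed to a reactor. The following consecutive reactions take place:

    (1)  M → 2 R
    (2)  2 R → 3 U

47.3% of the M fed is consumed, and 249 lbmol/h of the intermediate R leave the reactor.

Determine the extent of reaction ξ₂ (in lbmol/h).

ξ₂ = 91.7 lbmol/h

Conversion of M: M consumed = 1ξ₁ = 0.473 × 457 → ξ₁ = 216.2 lbmol/h.
R balance: n_R = 0 + 2ξ₁ − 2ξ₂ = 249 → ξ₂ = (2·216.2 − 249)/2 = 91.66 lbmol/h.
Outlet amounts (n = n₀ + Σ ν·ξ):
  M: 457 − 1(216.2) = 240.8
  R: 0 + 2(216.2) − 2(91.66) = 249
  U: 0 + 3(91.66) = 275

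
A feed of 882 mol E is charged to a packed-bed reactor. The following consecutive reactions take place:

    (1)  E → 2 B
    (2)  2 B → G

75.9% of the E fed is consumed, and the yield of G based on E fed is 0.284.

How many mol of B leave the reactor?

838 mol

Conversion of E: E consumed = 1ξ₁ = 0.759 × 882 → ξ₁ = 669.4 mol.
Yield of G: 1ξ₂ / 882 = 0.284 → ξ₂ = 250.5 mol.
Outlet amounts (n = n₀ + Σ ν·ξ):
  E: 882 − 1(669.4) = 212.6
  B: 0 + 2(669.4) − 2(250.5) = 837.9
  G: 0 + 1(250.5) = 250.5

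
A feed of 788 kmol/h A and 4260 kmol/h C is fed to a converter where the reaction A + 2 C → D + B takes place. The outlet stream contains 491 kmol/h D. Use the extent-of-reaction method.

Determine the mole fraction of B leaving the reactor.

0.108

For D: n = n₀ + 1ξ → 491 = 0 + 1ξ, giving ξ = 491 kmol/h.
Outlet amounts (n = n₀ + ν ξ):
  A: 788 − 1(491) = 297
  C: 4260 − 2(491) = 3278
  D: 0 + 1(491) = 491
  B: 0 + 1(491) = 491
Total out = 4557 kmol/h; y_B = 491 / 4557 = 0.1077.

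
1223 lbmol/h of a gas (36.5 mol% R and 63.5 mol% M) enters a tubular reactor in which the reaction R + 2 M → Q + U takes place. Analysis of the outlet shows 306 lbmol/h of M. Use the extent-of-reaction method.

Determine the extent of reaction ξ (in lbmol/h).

For M: n = n₀ − 2ξ → 306 = 776.6 − 2ξ, giving ξ = 235.3 lbmol/h.
Outlet amounts (n = n₀ + ν ξ):
  R: 446.4 − 1(235.3) = 211.1
  M: 776.6 − 2(235.3) = 306
  Q: 0 + 1(235.3) = 235.3
  U: 0 + 1(235.3) = 235.3

ξ = 235 lbmol/h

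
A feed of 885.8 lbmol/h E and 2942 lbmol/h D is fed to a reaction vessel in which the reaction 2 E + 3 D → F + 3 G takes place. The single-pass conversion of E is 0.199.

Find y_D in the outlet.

E reacted = 0.199 × 885.8 = 176.3 lbmol/h; ν_E = −2, so ξ = 176.3/2 = 88.14 lbmol/h.
Outlet amounts (n = n₀ + ν ξ):
  E: 885.8 − 2(88.14) = 709.5
  D: 2942 − 3(88.14) = 2678
  F: 0 + 1(88.14) = 88.14
  G: 0 + 3(88.14) = 264.4
Total out = 3740 lbmol/h; y_D = 2678 / 3740 = 0.716.

0.716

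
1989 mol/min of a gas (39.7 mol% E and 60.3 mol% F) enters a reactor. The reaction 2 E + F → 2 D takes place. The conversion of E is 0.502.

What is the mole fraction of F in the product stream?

0.559

E reacted = 0.502 × 789.6 = 396.4 mol/min; ν_E = −2, so ξ = 396.4/2 = 198.2 mol/min.
Outlet amounts (n = n₀ + ν ξ):
  E: 789.6 − 2(198.2) = 393.2
  F: 1199 − 1(198.2) = 1001
  D: 0 + 2(198.2) = 396.4
Total out = 1791 mol/min; y_F = 1001 / 1791 = 0.5591.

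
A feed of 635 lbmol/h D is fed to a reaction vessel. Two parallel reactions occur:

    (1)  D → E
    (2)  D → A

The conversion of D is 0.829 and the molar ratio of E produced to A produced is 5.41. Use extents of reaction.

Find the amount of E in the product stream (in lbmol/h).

444 lbmol/h

Conversion of D: D consumed = 0.829 × 635 = 526.4 lbmol/h = 1ξ₁ + 1ξ₂.
Selectivity: 1ξ₁ / (1ξ₂) = 5.41 → ξ₁ = 5.41 ξ₂.
Substitute: (1·5.41 + 1) ξ₂ = 526.4 → ξ₂ = 82.12 lbmol/h, ξ₁ = 444.3 lbmol/h.
Outlet amounts (n = n₀ + Σ ν·ξ):
  D: 635 − 1(444.3) − 1(82.12) = 108.6
  E: 0 + 1(444.3) = 444.3
  A: 0 + 1(82.12) = 82.12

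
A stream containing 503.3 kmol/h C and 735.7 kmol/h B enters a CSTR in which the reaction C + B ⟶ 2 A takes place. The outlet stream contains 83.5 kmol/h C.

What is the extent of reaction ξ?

For C: n = n₀ − 1ξ → 83.5 = 503.3 − 1ξ, giving ξ = 419.8 kmol/h.
Outlet amounts (n = n₀ + ν ξ):
  C: 503.3 − 1(419.8) = 83.5
  B: 735.7 − 1(419.8) = 315.9
  A: 0 + 2(419.8) = 839.6

ξ = 420 kmol/h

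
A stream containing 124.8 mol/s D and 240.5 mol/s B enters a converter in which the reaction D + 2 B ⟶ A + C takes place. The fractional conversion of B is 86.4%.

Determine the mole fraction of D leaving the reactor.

0.08

B reacted = 0.864 × 240.5 = 207.8 mol/s; ν_B = −2, so ξ = 207.8/2 = 103.9 mol/s.
Outlet amounts (n = n₀ + ν ξ):
  D: 124.8 − 1(103.9) = 20.9
  B: 240.5 − 2(103.9) = 32.71
  A: 0 + 1(103.9) = 103.9
  C: 0 + 1(103.9) = 103.9
Total out = 261.4 mol/s; y_D = 20.9 / 261.4 = 0.07997.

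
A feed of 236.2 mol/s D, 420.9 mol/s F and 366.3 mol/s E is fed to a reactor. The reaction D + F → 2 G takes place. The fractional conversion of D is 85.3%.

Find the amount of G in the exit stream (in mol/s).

403 mol/s

D reacted = 0.853 × 236.2 = 201.5 mol/s; ν_D = −1, so ξ = 201.5/1 = 201.5 mol/s.
Outlet amounts (n = n₀ + ν ξ):
  D: 236.2 − 1(201.5) = 34.72
  F: 420.9 − 1(201.5) = 219.4
  G: 0 + 2(201.5) = 403
  E: 366.3 (inert)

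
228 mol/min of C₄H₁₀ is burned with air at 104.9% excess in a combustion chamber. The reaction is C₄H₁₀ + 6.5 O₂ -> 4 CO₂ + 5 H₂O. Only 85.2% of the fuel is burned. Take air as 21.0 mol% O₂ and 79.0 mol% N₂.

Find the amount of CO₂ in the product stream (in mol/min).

777 mol/min

Stoichiometric O₂ = 6.5 × 228 = 1482 mol/min; O₂ fed = 1482 × 2.049 = 3037 mol/min.
N₂ fed = 3037 × 79/21 = 11420 mol/min.
Fuel reacted = 0.852 × 228 → ξ = 194.3 mol/min.
Outlet (n = n₀ + ν ξ):
  C₄H₁₀: 228 − 1(194.3) = 33.74
  O₂: 3037 − 6.5(194.3) = 1774
  N₂: 11420 (inert)
  CO₂: 0 + 4(194.3) = 777
  H₂O: 0 + 5(194.3) = 971.3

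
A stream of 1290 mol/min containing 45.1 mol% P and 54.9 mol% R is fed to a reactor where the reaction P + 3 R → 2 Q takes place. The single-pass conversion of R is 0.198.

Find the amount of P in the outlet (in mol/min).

535 mol/min

R reacted = 0.198 × 708.2 = 140.2 mol/min; ν_R = −3, so ξ = 140.2/3 = 46.74 mol/min.
Outlet amounts (n = n₀ + ν ξ):
  P: 581.8 − 1(46.74) = 535
  R: 708.2 − 3(46.74) = 568
  Q: 0 + 2(46.74) = 93.48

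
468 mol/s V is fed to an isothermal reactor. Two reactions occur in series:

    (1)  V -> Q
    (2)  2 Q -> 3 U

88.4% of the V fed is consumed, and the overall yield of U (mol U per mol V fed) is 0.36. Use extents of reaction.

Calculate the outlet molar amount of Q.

Conversion of V: V consumed = 1ξ₁ = 0.884 × 468 → ξ₁ = 413.7 mol/s.
Yield of U: 3ξ₂ / 468 = 0.36 → ξ₂ = 56.16 mol/s.
Outlet amounts (n = n₀ + Σ ν·ξ):
  V: 468 − 1(413.7) = 54.29
  Q: 0 + 1(413.7) − 2(56.16) = 301.4
  U: 0 + 3(56.16) = 168.5

301 mol/s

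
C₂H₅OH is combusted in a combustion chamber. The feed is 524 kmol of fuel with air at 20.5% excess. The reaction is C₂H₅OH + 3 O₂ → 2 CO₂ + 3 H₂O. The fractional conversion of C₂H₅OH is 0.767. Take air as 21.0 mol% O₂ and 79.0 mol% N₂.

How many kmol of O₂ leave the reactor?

689 kmol

Stoichiometric O₂ = 3 × 524 = 1572 kmol; O₂ fed = 1572 × 1.205 = 1894 kmol.
N₂ fed = 1894 × 79/21 = 7126 kmol.
Fuel reacted = 0.767 × 524 → ξ = 401.9 kmol.
Outlet (n = n₀ + ν ξ):
  C₂H₅OH: 524 − 1(401.9) = 122.1
  O₂: 1894 − 3(401.9) = 688.5
  N₂: 7126 (inert)
  CO₂: 0 + 2(401.9) = 803.8
  H₂O: 0 + 3(401.9) = 1206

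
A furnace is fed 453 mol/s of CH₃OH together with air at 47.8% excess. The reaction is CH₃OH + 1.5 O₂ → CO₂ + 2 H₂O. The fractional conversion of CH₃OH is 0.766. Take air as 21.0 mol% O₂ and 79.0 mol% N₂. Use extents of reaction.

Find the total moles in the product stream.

5410 mol/s

Stoichiometric O₂ = 1.5 × 453 = 679.5 mol/s; O₂ fed = 679.5 × 1.478 = 1004 mol/s.
N₂ fed = 1004 × 79/21 = 3778 mol/s.
Fuel reacted = 0.766 × 453 → ξ = 347 mol/s.
Outlet (n = n₀ + ν ξ):
  CH₃OH: 453 − 1(347) = 106
  O₂: 1004 − 1.5(347) = 483.8
  N₂: 3778 (inert)
  CO₂: 0 + 1(347) = 347
  H₂O: 0 + 2(347) = 694
Total out = 106 + 483.8 + 3778 + 347 + 694 = 5409 mol/s.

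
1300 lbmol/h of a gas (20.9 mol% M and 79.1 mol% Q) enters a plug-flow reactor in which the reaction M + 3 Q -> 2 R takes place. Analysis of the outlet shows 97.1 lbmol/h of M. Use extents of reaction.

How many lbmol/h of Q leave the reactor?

For M: n = n₀ − 1ξ → 97.1 = 271.7 − 1ξ, giving ξ = 174.6 lbmol/h.
Outlet amounts (n = n₀ + ν ξ):
  M: 271.7 − 1(174.6) = 97.1
  Q: 1028 − 3(174.6) = 504.5
  R: 0 + 2(174.6) = 349.2

504 lbmol/h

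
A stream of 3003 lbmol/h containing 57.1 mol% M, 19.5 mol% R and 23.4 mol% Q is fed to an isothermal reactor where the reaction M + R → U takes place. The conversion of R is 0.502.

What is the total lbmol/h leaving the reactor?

2710 lbmol/h

R reacted = 0.502 × 585.6 = 294 lbmol/h; ν_R = −1, so ξ = 294/1 = 294 lbmol/h.
Outlet amounts (n = n₀ + ν ξ):
  M: 1715 − 1(294) = 1421
  R: 585.6 − 1(294) = 291.6
  U: 0 + 1(294) = 294
  Q: 702.7 (inert)
Total out = 1421 + 291.6 + 294 + 702.7 = 2709 lbmol/h.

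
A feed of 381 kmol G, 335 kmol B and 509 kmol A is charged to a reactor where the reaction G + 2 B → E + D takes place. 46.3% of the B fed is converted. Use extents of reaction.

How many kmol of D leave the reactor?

77.6 kmol

B reacted = 0.463 × 335 = 155.1 kmol; ν_B = −2, so ξ = 155.1/2 = 77.55 kmol.
Outlet amounts (n = n₀ + ν ξ):
  G: 381 − 1(77.55) = 303.4
  B: 335 − 2(77.55) = 179.9
  E: 0 + 1(77.55) = 77.55
  D: 0 + 1(77.55) = 77.55
  A: 509 (inert)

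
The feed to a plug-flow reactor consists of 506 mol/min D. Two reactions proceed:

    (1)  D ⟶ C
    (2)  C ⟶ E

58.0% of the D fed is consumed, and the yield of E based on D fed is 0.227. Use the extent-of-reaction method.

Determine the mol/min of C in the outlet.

179 mol/min

Conversion of D: D consumed = 1ξ₁ = 0.58 × 506 → ξ₁ = 293.5 mol/min.
Yield of E: 1ξ₂ / 506 = 0.227 → ξ₂ = 114.9 mol/min.
Outlet amounts (n = n₀ + Σ ν·ξ):
  D: 506 − 1(293.5) = 212.5
  C: 0 + 1(293.5) − 1(114.9) = 178.6
  E: 0 + 1(114.9) = 114.9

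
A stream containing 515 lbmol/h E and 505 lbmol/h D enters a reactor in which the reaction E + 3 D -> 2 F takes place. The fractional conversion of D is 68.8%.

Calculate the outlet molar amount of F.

D reacted = 0.688 × 505 = 347.4 lbmol/h; ν_D = −3, so ξ = 347.4/3 = 115.8 lbmol/h.
Outlet amounts (n = n₀ + ν ξ):
  E: 515 − 1(115.8) = 399.2
  D: 505 − 3(115.8) = 157.6
  F: 0 + 2(115.8) = 231.6

232 lbmol/h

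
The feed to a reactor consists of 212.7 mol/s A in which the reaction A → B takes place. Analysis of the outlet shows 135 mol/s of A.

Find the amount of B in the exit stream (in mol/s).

77.7 mol/s

For A: n = n₀ − 1ξ → 135 = 212.7 − 1ξ, giving ξ = 77.7 mol/s.
Outlet amounts (n = n₀ + ν ξ):
  A: 212.7 − 1(77.7) = 135
  B: 0 + 1(77.7) = 77.7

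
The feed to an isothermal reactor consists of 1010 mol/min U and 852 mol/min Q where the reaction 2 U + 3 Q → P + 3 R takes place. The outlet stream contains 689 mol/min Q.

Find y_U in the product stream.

For Q: n = n₀ − 3ξ → 689 = 852 − 3ξ, giving ξ = 54.33 mol/min.
Outlet amounts (n = n₀ + ν ξ):
  U: 1010 − 2(54.33) = 901.3
  Q: 852 − 3(54.33) = 689
  P: 0 + 1(54.33) = 54.33
  R: 0 + 3(54.33) = 163
Total out = 1808 mol/min; y_U = 901.3 / 1808 = 0.4986.

0.499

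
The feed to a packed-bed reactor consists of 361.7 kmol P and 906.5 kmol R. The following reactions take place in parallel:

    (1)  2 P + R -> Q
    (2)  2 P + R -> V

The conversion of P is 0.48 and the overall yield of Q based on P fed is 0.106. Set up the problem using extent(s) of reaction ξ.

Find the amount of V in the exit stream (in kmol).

48.5 kmol

Yield of Q: 1ξ₁ / 361.7 = 0.106 → ξ₁ = 38.34 kmol.
Conversion of P: 2ξ₁ + 2ξ₂ = 0.48 × 361.7 = 173.6 → ξ₂ = 48.47 kmol.
Outlet amounts (n = n₀ + Σ ν·ξ):
  P: 361.7 − 2(38.34) − 2(48.47) = 188.1
  R: 906.5 − 1(38.34) − 1(48.47) = 819.7
  Q: 0 + 1(38.34) = 38.34
  V: 0 + 1(48.47) = 48.47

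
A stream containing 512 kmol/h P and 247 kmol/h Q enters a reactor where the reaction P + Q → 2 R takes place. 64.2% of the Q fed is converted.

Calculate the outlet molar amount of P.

Q reacted = 0.642 × 247 = 158.6 kmol/h; ν_Q = −1, so ξ = 158.6/1 = 158.6 kmol/h.
Outlet amounts (n = n₀ + ν ξ):
  P: 512 − 1(158.6) = 353.4
  Q: 247 − 1(158.6) = 88.43
  R: 0 + 2(158.6) = 317.1

353 kmol/h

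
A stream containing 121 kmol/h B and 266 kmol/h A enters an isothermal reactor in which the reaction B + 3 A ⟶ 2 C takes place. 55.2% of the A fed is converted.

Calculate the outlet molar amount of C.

97.9 kmol/h

A reacted = 0.552 × 266 = 146.8 kmol/h; ν_A = −3, so ξ = 146.8/3 = 48.94 kmol/h.
Outlet amounts (n = n₀ + ν ξ):
  B: 121 − 1(48.94) = 72.06
  A: 266 − 3(48.94) = 119.2
  C: 0 + 2(48.94) = 97.89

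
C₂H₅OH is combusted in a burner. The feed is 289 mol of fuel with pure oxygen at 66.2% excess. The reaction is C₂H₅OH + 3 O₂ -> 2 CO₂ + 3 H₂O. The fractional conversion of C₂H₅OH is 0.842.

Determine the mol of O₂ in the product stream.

Stoichiometric O₂ = 3 × 289 = 867 mol; O₂ fed = 867 × 1.662 = 1441 mol.
Fuel reacted = 0.842 × 289 → ξ = 243.3 mol.
Outlet (n = n₀ + ν ξ):
  C₂H₅OH: 289 − 1(243.3) = 45.66
  O₂: 1441 − 3(243.3) = 710.9
  CO₂: 0 + 2(243.3) = 486.7
  H₂O: 0 + 3(243.3) = 730

711 mol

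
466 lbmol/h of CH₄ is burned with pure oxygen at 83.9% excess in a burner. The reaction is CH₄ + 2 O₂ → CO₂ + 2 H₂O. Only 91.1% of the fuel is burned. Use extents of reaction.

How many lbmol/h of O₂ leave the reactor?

Stoichiometric O₂ = 2 × 466 = 932 lbmol/h; O₂ fed = 932 × 1.839 = 1714 lbmol/h.
Fuel reacted = 0.911 × 466 → ξ = 424.5 lbmol/h.
Outlet (n = n₀ + ν ξ):
  CH₄: 466 − 1(424.5) = 41.47
  O₂: 1714 − 2(424.5) = 864.9
  CO₂: 0 + 1(424.5) = 424.5
  H₂O: 0 + 2(424.5) = 849.1

865 lbmol/h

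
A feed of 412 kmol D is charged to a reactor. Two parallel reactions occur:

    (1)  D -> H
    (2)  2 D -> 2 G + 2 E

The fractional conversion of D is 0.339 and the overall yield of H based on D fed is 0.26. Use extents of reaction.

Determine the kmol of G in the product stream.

32.5 kmol

Yield of H: 1ξ₁ / 412 = 0.26 → ξ₁ = 107.1 kmol.
Conversion of D: 1ξ₁ + 2ξ₂ = 0.339 × 412 = 139.7 → ξ₂ = 16.27 kmol.
Outlet amounts (n = n₀ + Σ ν·ξ):
  D: 412 − 1(107.1) − 2(16.27) = 272.3
  H: 0 + 1(107.1) = 107.1
  G: 0 + 2(16.27) = 32.55
  E: 0 + 2(16.27) = 32.55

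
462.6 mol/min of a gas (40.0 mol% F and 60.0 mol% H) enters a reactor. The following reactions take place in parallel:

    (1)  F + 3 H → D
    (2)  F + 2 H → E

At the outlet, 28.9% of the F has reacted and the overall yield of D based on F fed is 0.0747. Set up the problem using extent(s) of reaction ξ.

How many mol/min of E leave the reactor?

Yield of D: 1ξ₁ / 185 = 0.0747 → ξ₁ = 13.82 mol/min.
Conversion of F: 1ξ₁ + 1ξ₂ = 0.289 × 185 = 53.48 → ξ₂ = 39.65 mol/min.
Outlet amounts (n = n₀ + Σ ν·ξ):
  F: 185 − 1(13.82) − 1(39.65) = 131.6
  H: 277.6 − 3(13.82) − 2(39.65) = 156.8
  D: 0 + 1(13.82) = 13.82
  E: 0 + 1(39.65) = 39.65

39.7 mol/min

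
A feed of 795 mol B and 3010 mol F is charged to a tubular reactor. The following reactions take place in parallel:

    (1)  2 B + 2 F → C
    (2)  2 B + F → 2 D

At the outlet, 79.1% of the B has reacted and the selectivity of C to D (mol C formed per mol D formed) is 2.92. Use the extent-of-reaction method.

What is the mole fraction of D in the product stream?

Conversion of B: B consumed = 0.791 × 795 = 628.8 mol = 2ξ₁ + 2ξ₂.
Selectivity: 1ξ₁ / (2ξ₂) = 2.92 → ξ₁ = 5.84 ξ₂.
Substitute: (2·5.84 + 2) ξ₂ = 628.8 → ξ₂ = 45.97 mol, ξ₁ = 268.5 mol.
Outlet amounts (n = n₀ + Σ ν·ξ):
  B: 795 − 2(268.5) − 2(45.97) = 166.2
  F: 3010 − 2(268.5) − 1(45.97) = 2427
  C: 0 + 1(268.5) = 268.5
  D: 0 + 2(45.97) = 91.94
Total out = 2954 mol; y_D = 91.94 / 2954 = 0.03113.

0.0311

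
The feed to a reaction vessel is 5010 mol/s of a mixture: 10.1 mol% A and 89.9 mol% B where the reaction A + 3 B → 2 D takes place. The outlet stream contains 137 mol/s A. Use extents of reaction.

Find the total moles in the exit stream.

4270 mol/s

For A: n = n₀ − 1ξ → 137 = 506 − 1ξ, giving ξ = 369 mol/s.
Outlet amounts (n = n₀ + ν ξ):
  A: 506 − 1(369) = 137
  B: 4504 − 3(369) = 3397
  D: 0 + 2(369) = 738
Total out = 137 + 3397 + 738 = 4272 mol/s.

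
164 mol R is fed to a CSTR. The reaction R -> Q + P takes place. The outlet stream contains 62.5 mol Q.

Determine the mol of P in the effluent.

62.5 mol

For Q: n = n₀ + 1ξ → 62.5 = 0 + 1ξ, giving ξ = 62.5 mol.
Outlet amounts (n = n₀ + ν ξ):
  R: 164 − 1(62.5) = 101.5
  Q: 0 + 1(62.5) = 62.5
  P: 0 + 1(62.5) = 62.5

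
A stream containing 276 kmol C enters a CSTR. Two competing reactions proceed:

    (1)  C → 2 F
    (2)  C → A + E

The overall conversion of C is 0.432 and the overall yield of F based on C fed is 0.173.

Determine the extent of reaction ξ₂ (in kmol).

Yield of F: 2ξ₁ / 276 = 0.173 → ξ₁ = 23.87 kmol.
Conversion of C: 1ξ₁ + 1ξ₂ = 0.432 × 276 = 119.2 → ξ₂ = 95.36 kmol.
Outlet amounts (n = n₀ + Σ ν·ξ):
  C: 276 − 1(23.87) − 1(95.36) = 156.8
  F: 0 + 2(23.87) = 47.75
  A: 0 + 1(95.36) = 95.36
  E: 0 + 1(95.36) = 95.36

ξ₂ = 95.4 kmol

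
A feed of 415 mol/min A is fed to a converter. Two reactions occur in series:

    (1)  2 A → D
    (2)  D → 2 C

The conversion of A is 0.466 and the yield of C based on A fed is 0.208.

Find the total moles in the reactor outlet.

361 mol/min

Conversion of A: A consumed = 2ξ₁ = 0.466 × 415 → ξ₁ = 96.7 mol/min.
Yield of C: 2ξ₂ / 415 = 0.208 → ξ₂ = 43.16 mol/min.
Outlet amounts (n = n₀ + Σ ν·ξ):
  A: 415 − 2(96.7) = 221.6
  D: 0 + 1(96.7) − 1(43.16) = 53.54
  C: 0 + 2(43.16) = 86.32
Total out = 221.6 + 53.54 + 86.32 = 361.5 mol/min.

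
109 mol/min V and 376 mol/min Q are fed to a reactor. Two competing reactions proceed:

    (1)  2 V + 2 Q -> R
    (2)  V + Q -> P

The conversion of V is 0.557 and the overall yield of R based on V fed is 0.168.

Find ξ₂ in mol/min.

ξ₂ = 24.1 mol/min

Yield of R: 1ξ₁ / 109 = 0.168 → ξ₁ = 18.31 mol/min.
Conversion of V: 2ξ₁ + 1ξ₂ = 0.557 × 109 = 60.71 → ξ₂ = 24.09 mol/min.
Outlet amounts (n = n₀ + Σ ν·ξ):
  V: 109 − 2(18.31) − 1(24.09) = 48.29
  Q: 376 − 2(18.31) − 1(24.09) = 315.3
  R: 0 + 1(18.31) = 18.31
  P: 0 + 1(24.09) = 24.09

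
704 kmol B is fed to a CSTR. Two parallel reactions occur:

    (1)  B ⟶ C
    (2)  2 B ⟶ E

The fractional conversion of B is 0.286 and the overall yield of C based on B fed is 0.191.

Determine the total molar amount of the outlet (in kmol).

671 kmol

Yield of C: 1ξ₁ / 704 = 0.191 → ξ₁ = 134.5 kmol.
Conversion of B: 1ξ₁ + 2ξ₂ = 0.286 × 704 = 201.3 → ξ₂ = 33.44 kmol.
Outlet amounts (n = n₀ + Σ ν·ξ):
  B: 704 − 1(134.5) − 2(33.44) = 502.7
  C: 0 + 1(134.5) = 134.5
  E: 0 + 1(33.44) = 33.44
Total out = 502.7 + 134.5 + 33.44 = 670.6 kmol.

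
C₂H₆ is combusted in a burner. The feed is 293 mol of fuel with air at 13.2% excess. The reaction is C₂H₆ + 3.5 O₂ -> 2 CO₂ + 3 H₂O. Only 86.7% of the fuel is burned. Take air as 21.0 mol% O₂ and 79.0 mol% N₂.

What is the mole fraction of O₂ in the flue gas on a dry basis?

0.0524

Stoichiometric O₂ = 3.5 × 293 = 1026 mol; O₂ fed = 1026 × 1.132 = 1161 mol.
N₂ fed = 1161 × 79/21 = 4367 mol.
Fuel reacted = 0.867 × 293 → ξ = 254 mol.
Outlet (n = n₀ + ν ξ):
  C₂H₆: 293 − 1(254) = 38.97
  O₂: 1161 − 3.5(254) = 271.8
  N₂: 4367 (inert)
  CO₂: 0 + 2(254) = 508.1
  H₂O: 0 + 3(254) = 762.1
Dry total = 5186 mol; y_O₂ (dry) = 271.8 / 5186 = 0.0524.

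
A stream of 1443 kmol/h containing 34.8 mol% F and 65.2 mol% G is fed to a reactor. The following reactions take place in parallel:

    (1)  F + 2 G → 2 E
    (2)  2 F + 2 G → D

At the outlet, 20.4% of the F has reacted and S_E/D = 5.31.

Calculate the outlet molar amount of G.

780 kmol/h

Conversion of F: F consumed = 0.204 × 502.2 = 102.4 kmol/h = 1ξ₁ + 2ξ₂.
Selectivity: 2ξ₁ / (1ξ₂) = 5.31 → ξ₁ = 2.655 ξ₂.
Substitute: (1·2.655 + 2) ξ₂ = 102.4 → ξ₂ = 22.01 kmol/h, ξ₁ = 58.43 kmol/h.
Outlet amounts (n = n₀ + Σ ν·ξ):
  F: 502.2 − 1(58.43) − 2(22.01) = 399.7
  G: 940.8 − 2(58.43) − 2(22.01) = 780
  E: 0 + 2(58.43) = 116.9
  D: 0 + 1(22.01) = 22.01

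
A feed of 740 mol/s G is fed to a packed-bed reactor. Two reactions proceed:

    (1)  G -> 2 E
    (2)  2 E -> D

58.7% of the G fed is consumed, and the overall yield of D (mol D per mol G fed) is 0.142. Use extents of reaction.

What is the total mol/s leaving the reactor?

Conversion of G: G consumed = 1ξ₁ = 0.587 × 740 → ξ₁ = 434.4 mol/s.
Yield of D: 1ξ₂ / 740 = 0.142 → ξ₂ = 105.1 mol/s.
Outlet amounts (n = n₀ + Σ ν·ξ):
  G: 740 − 1(434.4) = 305.6
  E: 0 + 2(434.4) − 2(105.1) = 658.6
  D: 0 + 1(105.1) = 105.1
Total out = 305.6 + 658.6 + 105.1 = 1069 mol/s.

1070 mol/s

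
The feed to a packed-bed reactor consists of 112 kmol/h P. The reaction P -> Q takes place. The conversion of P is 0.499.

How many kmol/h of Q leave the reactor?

55.9 kmol/h

P reacted = 0.499 × 112 = 55.89 kmol/h; ν_P = −1, so ξ = 55.89/1 = 55.89 kmol/h.
Outlet amounts (n = n₀ + ν ξ):
  P: 112 − 1(55.89) = 56.11
  Q: 0 + 1(55.89) = 55.89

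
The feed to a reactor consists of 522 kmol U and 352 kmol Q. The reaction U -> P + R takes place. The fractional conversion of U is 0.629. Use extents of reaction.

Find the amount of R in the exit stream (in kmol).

328 kmol

U reacted = 0.629 × 522 = 328.3 kmol; ν_U = −1, so ξ = 328.3/1 = 328.3 kmol.
Outlet amounts (n = n₀ + ν ξ):
  U: 522 − 1(328.3) = 193.7
  P: 0 + 1(328.3) = 328.3
  R: 0 + 1(328.3) = 328.3
  Q: 352 (inert)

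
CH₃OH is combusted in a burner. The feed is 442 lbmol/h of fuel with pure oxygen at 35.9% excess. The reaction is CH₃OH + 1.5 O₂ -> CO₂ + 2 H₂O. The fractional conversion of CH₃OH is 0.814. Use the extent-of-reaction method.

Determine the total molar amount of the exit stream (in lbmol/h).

1520 lbmol/h

Stoichiometric O₂ = 1.5 × 442 = 663 lbmol/h; O₂ fed = 663 × 1.359 = 901 lbmol/h.
Fuel reacted = 0.814 × 442 → ξ = 359.8 lbmol/h.
Outlet (n = n₀ + ν ξ):
  CH₃OH: 442 − 1(359.8) = 82.21
  O₂: 901 − 1.5(359.8) = 361.3
  CO₂: 0 + 1(359.8) = 359.8
  H₂O: 0 + 2(359.8) = 719.6
Total out = 82.21 + 361.3 + 359.8 + 719.6 = 1523 lbmol/h.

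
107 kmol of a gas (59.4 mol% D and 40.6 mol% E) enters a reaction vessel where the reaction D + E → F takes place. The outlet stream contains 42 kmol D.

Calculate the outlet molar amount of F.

For D: n = n₀ − 1ξ → 42 = 63.56 − 1ξ, giving ξ = 21.56 kmol.
Outlet amounts (n = n₀ + ν ξ):
  D: 63.56 − 1(21.56) = 42
  E: 43.44 − 1(21.56) = 21.88
  F: 0 + 1(21.56) = 21.56

21.6 kmol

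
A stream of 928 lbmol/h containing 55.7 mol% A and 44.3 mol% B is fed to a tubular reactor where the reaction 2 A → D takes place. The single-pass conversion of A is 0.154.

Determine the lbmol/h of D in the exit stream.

A reacted = 0.154 × 516.9 = 79.6 lbmol/h; ν_A = −2, so ξ = 79.6/2 = 39.8 lbmol/h.
Outlet amounts (n = n₀ + ν ξ):
  A: 516.9 − 2(39.8) = 437.3
  D: 0 + 1(39.8) = 39.8
  B: 411.1 (inert)

39.8 lbmol/h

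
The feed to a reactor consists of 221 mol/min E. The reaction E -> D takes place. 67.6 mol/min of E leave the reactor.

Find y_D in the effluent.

0.694

For E: n = n₀ − 1ξ → 67.6 = 221 − 1ξ, giving ξ = 153.4 mol/min.
Outlet amounts (n = n₀ + ν ξ):
  E: 221 − 1(153.4) = 67.6
  D: 0 + 1(153.4) = 153.4
Total out = 221 mol/min; y_D = 153.4 / 221 = 0.6941.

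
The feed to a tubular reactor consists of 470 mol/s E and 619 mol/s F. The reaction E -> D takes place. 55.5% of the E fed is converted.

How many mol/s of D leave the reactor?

E reacted = 0.555 × 470 = 260.9 mol/s; ν_E = −1, so ξ = 260.9/1 = 260.9 mol/s.
Outlet amounts (n = n₀ + ν ξ):
  E: 470 − 1(260.9) = 209.1
  D: 0 + 1(260.9) = 260.9
  F: 619 (inert)

261 mol/s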